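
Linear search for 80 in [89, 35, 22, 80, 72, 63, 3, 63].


i=0: 89!=80
i=1: 35!=80
i=2: 22!=80
i=3: 80==80 found!

Found at 3, 4 comps


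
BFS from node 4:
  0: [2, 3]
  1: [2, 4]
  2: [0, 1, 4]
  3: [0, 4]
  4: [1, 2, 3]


Visit 4, enqueue [1, 2, 3]
Visit 1, enqueue []
Visit 2, enqueue [0]
Visit 3, enqueue []
Visit 0, enqueue []

BFS order: [4, 1, 2, 3, 0]


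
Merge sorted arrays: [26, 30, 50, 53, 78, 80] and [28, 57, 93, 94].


Take 26 from A
Take 28 from B
Take 30 from A
Take 50 from A
Take 53 from A
Take 57 from B
Take 78 from A
Take 80 from A

Merged: [26, 28, 30, 50, 53, 57, 78, 80, 93, 94]


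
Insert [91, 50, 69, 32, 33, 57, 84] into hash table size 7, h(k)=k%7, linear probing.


Insert 91: h=0 -> slot 0
Insert 50: h=1 -> slot 1
Insert 69: h=6 -> slot 6
Insert 32: h=4 -> slot 4
Insert 33: h=5 -> slot 5
Insert 57: h=1, 1 probes -> slot 2
Insert 84: h=0, 3 probes -> slot 3

Table: [91, 50, 57, 84, 32, 33, 69]


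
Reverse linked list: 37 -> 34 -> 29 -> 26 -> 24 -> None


Step 1: curr=37, set curr.next=prev(None) | reversed so far: 37
Step 2: curr=34, set curr.next=prev(37) | reversed so far: 34 -> 37
Step 3: curr=29, set curr.next=prev(34) | reversed so far: 29 -> 34 -> 37
Step 4: curr=26, set curr.next=prev(29) | reversed so far: 26 -> 29 -> 34 -> 37
Step 5: curr=24, set curr.next=prev(26) | reversed so far: 24 -> 26 -> 29 -> 34 -> 37

24 -> 26 -> 29 -> 34 -> 37 -> None


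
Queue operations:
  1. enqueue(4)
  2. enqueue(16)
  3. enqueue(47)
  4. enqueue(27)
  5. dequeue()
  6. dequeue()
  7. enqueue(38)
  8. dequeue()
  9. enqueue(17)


enqueue(4) -> [4]
enqueue(16) -> [4, 16]
enqueue(47) -> [4, 16, 47]
enqueue(27) -> [4, 16, 47, 27]
dequeue()->4, [16, 47, 27]
dequeue()->16, [47, 27]
enqueue(38) -> [47, 27, 38]
dequeue()->47, [27, 38]
enqueue(17) -> [27, 38, 17]

Final queue: [27, 38, 17]


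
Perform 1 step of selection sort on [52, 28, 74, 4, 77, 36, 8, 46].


Initial: [52, 28, 74, 4, 77, 36, 8, 46]
Step 1: min=4 at 3
  Swap: [4, 28, 74, 52, 77, 36, 8, 46]

After 1 step: [4, 28, 74, 52, 77, 36, 8, 46]


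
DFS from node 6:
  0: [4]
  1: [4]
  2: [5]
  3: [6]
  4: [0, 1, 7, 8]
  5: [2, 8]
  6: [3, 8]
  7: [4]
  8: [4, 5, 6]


Visit 6, push [8, 3]
Visit 3, push []
Visit 8, push [5, 4]
Visit 4, push [7, 1, 0]
Visit 0, push []
Visit 1, push []
Visit 7, push []
Visit 5, push [2]
Visit 2, push []

DFS order: [6, 3, 8, 4, 0, 1, 7, 5, 2]


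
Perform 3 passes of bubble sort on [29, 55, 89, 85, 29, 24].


Initial: [29, 55, 89, 85, 29, 24]
Pass 1: [29, 55, 85, 29, 24, 89] (3 swaps)
Pass 2: [29, 55, 29, 24, 85, 89] (2 swaps)
Pass 3: [29, 29, 24, 55, 85, 89] (2 swaps)

After 3 passes: [29, 29, 24, 55, 85, 89]


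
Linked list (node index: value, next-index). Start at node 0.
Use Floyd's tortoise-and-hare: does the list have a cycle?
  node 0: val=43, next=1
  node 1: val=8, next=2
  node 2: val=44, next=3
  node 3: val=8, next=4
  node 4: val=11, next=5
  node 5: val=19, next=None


Floyd's tortoise (slow, +1) and hare (fast, +2):
  init: slow=0, fast=0
  step 1: slow=1, fast=2
  step 2: slow=2, fast=4
  step 3: fast 4->5->None, no cycle

Cycle: no


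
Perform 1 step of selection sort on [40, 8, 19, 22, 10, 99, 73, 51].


Initial: [40, 8, 19, 22, 10, 99, 73, 51]
Step 1: min=8 at 1
  Swap: [8, 40, 19, 22, 10, 99, 73, 51]

After 1 step: [8, 40, 19, 22, 10, 99, 73, 51]


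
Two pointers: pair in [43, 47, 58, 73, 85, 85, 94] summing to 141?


lo=0(43)+hi=6(94)=137
lo=1(47)+hi=6(94)=141

Yes: 47+94=141


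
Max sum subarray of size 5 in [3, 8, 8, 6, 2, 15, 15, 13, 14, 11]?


[0:5]: 27
[1:6]: 39
[2:7]: 46
[3:8]: 51
[4:9]: 59
[5:10]: 68

Max: 68 at [5:10]


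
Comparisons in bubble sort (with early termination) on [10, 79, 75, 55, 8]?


Algorithm: bubble sort (with early termination)
Input: [10, 79, 75, 55, 8]
Sorted: [8, 10, 55, 75, 79]

10


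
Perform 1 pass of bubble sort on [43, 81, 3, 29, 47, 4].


Initial: [43, 81, 3, 29, 47, 4]
Pass 1: [43, 3, 29, 47, 4, 81] (4 swaps)

After 1 pass: [43, 3, 29, 47, 4, 81]


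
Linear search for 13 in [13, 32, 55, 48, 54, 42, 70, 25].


i=0: 13==13 found!

Found at 0, 1 comps


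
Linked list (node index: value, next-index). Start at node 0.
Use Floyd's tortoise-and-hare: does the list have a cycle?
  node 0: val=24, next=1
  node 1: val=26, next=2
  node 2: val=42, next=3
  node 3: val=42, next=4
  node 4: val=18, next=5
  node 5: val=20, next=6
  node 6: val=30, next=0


Floyd's tortoise (slow, +1) and hare (fast, +2):
  init: slow=0, fast=0
  step 1: slow=1, fast=2
  step 2: slow=2, fast=4
  step 3: slow=3, fast=6
  step 4: slow=4, fast=1
  step 5: slow=5, fast=3
  step 6: slow=6, fast=5
  step 7: slow=0, fast=0
  slow == fast at node 0: cycle detected

Cycle: yes


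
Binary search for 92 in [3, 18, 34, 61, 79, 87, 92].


Step 1: lo=0, hi=6, mid=3, val=61
Step 2: lo=4, hi=6, mid=5, val=87
Step 3: lo=6, hi=6, mid=6, val=92

Found at index 6


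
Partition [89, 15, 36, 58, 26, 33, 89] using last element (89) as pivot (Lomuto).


Pivot: 89
  89 <= 89: advance i (no swap)
  15 <= 89: advance i (no swap)
  36 <= 89: advance i (no swap)
  58 <= 89: advance i (no swap)
  26 <= 89: advance i (no swap)
  33 <= 89: advance i (no swap)
Place pivot at 6: [89, 15, 36, 58, 26, 33, 89]

Partitioned: [89, 15, 36, 58, 26, 33, 89]


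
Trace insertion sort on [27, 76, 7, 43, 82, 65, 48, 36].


Initial: [27, 76, 7, 43, 82, 65, 48, 36]
Insert 76: [27, 76, 7, 43, 82, 65, 48, 36]
Insert 7: [7, 27, 76, 43, 82, 65, 48, 36]
Insert 43: [7, 27, 43, 76, 82, 65, 48, 36]
Insert 82: [7, 27, 43, 76, 82, 65, 48, 36]
Insert 65: [7, 27, 43, 65, 76, 82, 48, 36]
Insert 48: [7, 27, 43, 48, 65, 76, 82, 36]
Insert 36: [7, 27, 36, 43, 48, 65, 76, 82]

Sorted: [7, 27, 36, 43, 48, 65, 76, 82]


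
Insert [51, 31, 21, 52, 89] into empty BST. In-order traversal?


Insert 51: root
Insert 31: L from 51
Insert 21: L from 51 -> L from 31
Insert 52: R from 51
Insert 89: R from 51 -> R from 52

In-order: [21, 31, 51, 52, 89]


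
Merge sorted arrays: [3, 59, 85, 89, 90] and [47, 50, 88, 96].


Take 3 from A
Take 47 from B
Take 50 from B
Take 59 from A
Take 85 from A
Take 88 from B
Take 89 from A
Take 90 from A

Merged: [3, 47, 50, 59, 85, 88, 89, 90, 96]


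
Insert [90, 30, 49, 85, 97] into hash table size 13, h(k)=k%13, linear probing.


Insert 90: h=12 -> slot 12
Insert 30: h=4 -> slot 4
Insert 49: h=10 -> slot 10
Insert 85: h=7 -> slot 7
Insert 97: h=6 -> slot 6

Table: [None, None, None, None, 30, None, 97, 85, None, None, 49, None, 90]


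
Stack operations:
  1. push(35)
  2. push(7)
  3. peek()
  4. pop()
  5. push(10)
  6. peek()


push(35) -> [35]
push(7) -> [35, 7]
peek()->7
pop()->7, [35]
push(10) -> [35, 10]
peek()->10

Final stack: [35, 10]


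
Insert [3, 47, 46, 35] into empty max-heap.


Insert 3: [3]
Insert 47: [47, 3]
Insert 46: [47, 3, 46]
Insert 35: [47, 35, 46, 3]

Final heap: [47, 35, 46, 3]


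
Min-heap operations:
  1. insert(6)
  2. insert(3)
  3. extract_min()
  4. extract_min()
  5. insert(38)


insert(6) -> [6]
insert(3) -> [3, 6]
extract_min()->3, [6]
extract_min()->6, []
insert(38) -> [38]

Final heap: [38]


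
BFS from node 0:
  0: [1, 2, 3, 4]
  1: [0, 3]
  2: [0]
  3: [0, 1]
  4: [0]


Visit 0, enqueue [1, 2, 3, 4]
Visit 1, enqueue []
Visit 2, enqueue []
Visit 3, enqueue []
Visit 4, enqueue []

BFS order: [0, 1, 2, 3, 4]


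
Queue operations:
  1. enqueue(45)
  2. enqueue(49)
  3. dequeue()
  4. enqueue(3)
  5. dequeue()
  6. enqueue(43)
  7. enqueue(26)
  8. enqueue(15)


enqueue(45) -> [45]
enqueue(49) -> [45, 49]
dequeue()->45, [49]
enqueue(3) -> [49, 3]
dequeue()->49, [3]
enqueue(43) -> [3, 43]
enqueue(26) -> [3, 43, 26]
enqueue(15) -> [3, 43, 26, 15]

Final queue: [3, 43, 26, 15]


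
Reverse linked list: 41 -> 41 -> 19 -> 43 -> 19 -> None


Step 1: curr=41, set curr.next=prev(None) | reversed so far: 41
Step 2: curr=41, set curr.next=prev(41) | reversed so far: 41 -> 41
Step 3: curr=19, set curr.next=prev(41) | reversed so far: 19 -> 41 -> 41
Step 4: curr=43, set curr.next=prev(19) | reversed so far: 43 -> 19 -> 41 -> 41
Step 5: curr=19, set curr.next=prev(43) | reversed so far: 19 -> 43 -> 19 -> 41 -> 41

19 -> 43 -> 19 -> 41 -> 41 -> None


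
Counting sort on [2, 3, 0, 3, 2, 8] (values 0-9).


Input: [2, 3, 0, 3, 2, 8]
Counts: [1, 0, 2, 2, 0, 0, 0, 0, 1, 0]

Sorted: [0, 2, 2, 3, 3, 8]


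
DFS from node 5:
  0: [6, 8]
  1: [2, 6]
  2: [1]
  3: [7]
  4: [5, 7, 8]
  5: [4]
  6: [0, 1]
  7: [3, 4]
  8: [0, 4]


Visit 5, push [4]
Visit 4, push [8, 7]
Visit 7, push [3]
Visit 3, push []
Visit 8, push [0]
Visit 0, push [6]
Visit 6, push [1]
Visit 1, push [2]
Visit 2, push []

DFS order: [5, 4, 7, 3, 8, 0, 6, 1, 2]


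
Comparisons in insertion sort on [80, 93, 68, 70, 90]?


Algorithm: insertion sort
Input: [80, 93, 68, 70, 90]
Sorted: [68, 70, 80, 90, 93]

8


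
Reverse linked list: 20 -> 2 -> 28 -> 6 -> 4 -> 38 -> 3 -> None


Step 1: curr=20, set curr.next=prev(None) | reversed so far: 20
Step 2: curr=2, set curr.next=prev(20) | reversed so far: 2 -> 20
Step 3: curr=28, set curr.next=prev(2) | reversed so far: 28 -> 2 -> 20
Step 4: curr=6, set curr.next=prev(28) | reversed so far: 6 -> 28 -> 2 -> 20
Step 5: curr=4, set curr.next=prev(6) | reversed so far: 4 -> 6 -> 28 -> 2 -> 20
Step 6: curr=38, set curr.next=prev(4) | reversed so far: 38 -> 4 -> 6 -> 28 -> 2 -> 20
Step 7: curr=3, set curr.next=prev(38) | reversed so far: 3 -> 38 -> 4 -> 6 -> 28 -> 2 -> 20

3 -> 38 -> 4 -> 6 -> 28 -> 2 -> 20 -> None


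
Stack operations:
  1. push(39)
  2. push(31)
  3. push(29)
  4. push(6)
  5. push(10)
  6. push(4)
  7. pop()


push(39) -> [39]
push(31) -> [39, 31]
push(29) -> [39, 31, 29]
push(6) -> [39, 31, 29, 6]
push(10) -> [39, 31, 29, 6, 10]
push(4) -> [39, 31, 29, 6, 10, 4]
pop()->4, [39, 31, 29, 6, 10]

Final stack: [39, 31, 29, 6, 10]


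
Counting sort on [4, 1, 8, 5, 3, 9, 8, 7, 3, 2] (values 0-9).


Input: [4, 1, 8, 5, 3, 9, 8, 7, 3, 2]
Counts: [0, 1, 1, 2, 1, 1, 0, 1, 2, 1]

Sorted: [1, 2, 3, 3, 4, 5, 7, 8, 8, 9]


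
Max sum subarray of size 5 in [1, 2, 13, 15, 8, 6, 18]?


[0:5]: 39
[1:6]: 44
[2:7]: 60

Max: 60 at [2:7]


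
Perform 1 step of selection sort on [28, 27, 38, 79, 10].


Initial: [28, 27, 38, 79, 10]
Step 1: min=10 at 4
  Swap: [10, 27, 38, 79, 28]

After 1 step: [10, 27, 38, 79, 28]


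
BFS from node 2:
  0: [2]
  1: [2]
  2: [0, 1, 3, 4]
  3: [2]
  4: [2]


Visit 2, enqueue [0, 1, 3, 4]
Visit 0, enqueue []
Visit 1, enqueue []
Visit 3, enqueue []
Visit 4, enqueue []

BFS order: [2, 0, 1, 3, 4]


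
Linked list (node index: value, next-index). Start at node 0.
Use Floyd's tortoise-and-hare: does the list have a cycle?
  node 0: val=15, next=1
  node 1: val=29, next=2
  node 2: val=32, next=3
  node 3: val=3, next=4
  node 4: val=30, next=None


Floyd's tortoise (slow, +1) and hare (fast, +2):
  init: slow=0, fast=0
  step 1: slow=1, fast=2
  step 2: slow=2, fast=4
  step 3: fast -> None, no cycle

Cycle: no


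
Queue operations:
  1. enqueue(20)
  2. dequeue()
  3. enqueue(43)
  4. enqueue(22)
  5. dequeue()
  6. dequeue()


enqueue(20) -> [20]
dequeue()->20, []
enqueue(43) -> [43]
enqueue(22) -> [43, 22]
dequeue()->43, [22]
dequeue()->22, []

Final queue: []


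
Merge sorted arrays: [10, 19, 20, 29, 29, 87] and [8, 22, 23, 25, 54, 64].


Take 8 from B
Take 10 from A
Take 19 from A
Take 20 from A
Take 22 from B
Take 23 from B
Take 25 from B
Take 29 from A
Take 29 from A
Take 54 from B
Take 64 from B

Merged: [8, 10, 19, 20, 22, 23, 25, 29, 29, 54, 64, 87]


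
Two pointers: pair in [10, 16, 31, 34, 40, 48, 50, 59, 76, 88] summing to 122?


lo=0(10)+hi=9(88)=98
lo=1(16)+hi=9(88)=104
lo=2(31)+hi=9(88)=119
lo=3(34)+hi=9(88)=122

Yes: 34+88=122


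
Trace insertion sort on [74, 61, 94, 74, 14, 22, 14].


Initial: [74, 61, 94, 74, 14, 22, 14]
Insert 61: [61, 74, 94, 74, 14, 22, 14]
Insert 94: [61, 74, 94, 74, 14, 22, 14]
Insert 74: [61, 74, 74, 94, 14, 22, 14]
Insert 14: [14, 61, 74, 74, 94, 22, 14]
Insert 22: [14, 22, 61, 74, 74, 94, 14]
Insert 14: [14, 14, 22, 61, 74, 74, 94]

Sorted: [14, 14, 22, 61, 74, 74, 94]


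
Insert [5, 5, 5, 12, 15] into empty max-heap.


Insert 5: [5]
Insert 5: [5, 5]
Insert 5: [5, 5, 5]
Insert 12: [12, 5, 5, 5]
Insert 15: [15, 12, 5, 5, 5]

Final heap: [15, 12, 5, 5, 5]


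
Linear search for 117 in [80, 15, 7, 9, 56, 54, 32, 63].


i=0: 80!=117
i=1: 15!=117
i=2: 7!=117
i=3: 9!=117
i=4: 56!=117
i=5: 54!=117
i=6: 32!=117
i=7: 63!=117

Not found, 8 comps


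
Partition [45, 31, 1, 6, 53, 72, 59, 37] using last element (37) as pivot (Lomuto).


Pivot: 37
  31 <= 37: swap -> [31, 45, 1, 6, 53, 72, 59, 37]
  1 <= 37: swap -> [31, 1, 45, 6, 53, 72, 59, 37]
  6 <= 37: swap -> [31, 1, 6, 45, 53, 72, 59, 37]
Place pivot at 3: [31, 1, 6, 37, 53, 72, 59, 45]

Partitioned: [31, 1, 6, 37, 53, 72, 59, 45]


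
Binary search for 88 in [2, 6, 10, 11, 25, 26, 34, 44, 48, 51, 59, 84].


Step 1: lo=0, hi=11, mid=5, val=26
Step 2: lo=6, hi=11, mid=8, val=48
Step 3: lo=9, hi=11, mid=10, val=59
Step 4: lo=11, hi=11, mid=11, val=84

Not found


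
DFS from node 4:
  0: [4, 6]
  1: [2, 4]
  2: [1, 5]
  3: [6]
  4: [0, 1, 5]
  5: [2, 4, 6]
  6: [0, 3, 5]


Visit 4, push [5, 1, 0]
Visit 0, push [6]
Visit 6, push [5, 3]
Visit 3, push []
Visit 5, push [2]
Visit 2, push [1]
Visit 1, push []

DFS order: [4, 0, 6, 3, 5, 2, 1]


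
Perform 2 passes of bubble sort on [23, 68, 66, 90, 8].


Initial: [23, 68, 66, 90, 8]
Pass 1: [23, 66, 68, 8, 90] (2 swaps)
Pass 2: [23, 66, 8, 68, 90] (1 swaps)

After 2 passes: [23, 66, 8, 68, 90]


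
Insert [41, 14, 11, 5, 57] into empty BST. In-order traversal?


Insert 41: root
Insert 14: L from 41
Insert 11: L from 41 -> L from 14
Insert 5: L from 41 -> L from 14 -> L from 11
Insert 57: R from 41

In-order: [5, 11, 14, 41, 57]


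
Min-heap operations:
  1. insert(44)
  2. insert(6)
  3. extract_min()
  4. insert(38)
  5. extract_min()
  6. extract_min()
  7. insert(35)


insert(44) -> [44]
insert(6) -> [6, 44]
extract_min()->6, [44]
insert(38) -> [38, 44]
extract_min()->38, [44]
extract_min()->44, []
insert(35) -> [35]

Final heap: [35]


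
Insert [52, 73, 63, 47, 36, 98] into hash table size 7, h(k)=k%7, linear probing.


Insert 52: h=3 -> slot 3
Insert 73: h=3, 1 probes -> slot 4
Insert 63: h=0 -> slot 0
Insert 47: h=5 -> slot 5
Insert 36: h=1 -> slot 1
Insert 98: h=0, 2 probes -> slot 2

Table: [63, 36, 98, 52, 73, 47, None]


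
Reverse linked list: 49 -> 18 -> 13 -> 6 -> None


Step 1: curr=49, set curr.next=prev(None) | reversed so far: 49
Step 2: curr=18, set curr.next=prev(49) | reversed so far: 18 -> 49
Step 3: curr=13, set curr.next=prev(18) | reversed so far: 13 -> 18 -> 49
Step 4: curr=6, set curr.next=prev(13) | reversed so far: 6 -> 13 -> 18 -> 49

6 -> 13 -> 18 -> 49 -> None


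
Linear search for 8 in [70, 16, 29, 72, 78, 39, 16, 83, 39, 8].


i=0: 70!=8
i=1: 16!=8
i=2: 29!=8
i=3: 72!=8
i=4: 78!=8
i=5: 39!=8
i=6: 16!=8
i=7: 83!=8
i=8: 39!=8
i=9: 8==8 found!

Found at 9, 10 comps


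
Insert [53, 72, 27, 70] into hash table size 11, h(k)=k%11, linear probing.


Insert 53: h=9 -> slot 9
Insert 72: h=6 -> slot 6
Insert 27: h=5 -> slot 5
Insert 70: h=4 -> slot 4

Table: [None, None, None, None, 70, 27, 72, None, None, 53, None]


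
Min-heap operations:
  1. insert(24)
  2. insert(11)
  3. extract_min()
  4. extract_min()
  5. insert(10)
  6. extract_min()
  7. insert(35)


insert(24) -> [24]
insert(11) -> [11, 24]
extract_min()->11, [24]
extract_min()->24, []
insert(10) -> [10]
extract_min()->10, []
insert(35) -> [35]

Final heap: [35]


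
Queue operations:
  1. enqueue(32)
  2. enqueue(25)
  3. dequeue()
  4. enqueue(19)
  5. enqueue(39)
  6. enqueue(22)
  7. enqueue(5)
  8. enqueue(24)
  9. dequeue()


enqueue(32) -> [32]
enqueue(25) -> [32, 25]
dequeue()->32, [25]
enqueue(19) -> [25, 19]
enqueue(39) -> [25, 19, 39]
enqueue(22) -> [25, 19, 39, 22]
enqueue(5) -> [25, 19, 39, 22, 5]
enqueue(24) -> [25, 19, 39, 22, 5, 24]
dequeue()->25, [19, 39, 22, 5, 24]

Final queue: [19, 39, 22, 5, 24]


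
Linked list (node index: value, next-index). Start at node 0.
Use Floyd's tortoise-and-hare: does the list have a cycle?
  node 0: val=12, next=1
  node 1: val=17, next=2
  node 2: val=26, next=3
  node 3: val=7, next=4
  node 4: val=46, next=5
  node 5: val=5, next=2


Floyd's tortoise (slow, +1) and hare (fast, +2):
  init: slow=0, fast=0
  step 1: slow=1, fast=2
  step 2: slow=2, fast=4
  step 3: slow=3, fast=2
  step 4: slow=4, fast=4
  slow == fast at node 4: cycle detected

Cycle: yes


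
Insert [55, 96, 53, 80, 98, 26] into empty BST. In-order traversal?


Insert 55: root
Insert 96: R from 55
Insert 53: L from 55
Insert 80: R from 55 -> L from 96
Insert 98: R from 55 -> R from 96
Insert 26: L from 55 -> L from 53

In-order: [26, 53, 55, 80, 96, 98]


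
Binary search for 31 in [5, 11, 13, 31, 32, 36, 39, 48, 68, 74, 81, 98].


Step 1: lo=0, hi=11, mid=5, val=36
Step 2: lo=0, hi=4, mid=2, val=13
Step 3: lo=3, hi=4, mid=3, val=31

Found at index 3


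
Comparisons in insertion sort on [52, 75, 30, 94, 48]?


Algorithm: insertion sort
Input: [52, 75, 30, 94, 48]
Sorted: [30, 48, 52, 75, 94]

8


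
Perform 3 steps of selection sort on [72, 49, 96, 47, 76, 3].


Initial: [72, 49, 96, 47, 76, 3]
Step 1: min=3 at 5
  Swap: [3, 49, 96, 47, 76, 72]
Step 2: min=47 at 3
  Swap: [3, 47, 96, 49, 76, 72]
Step 3: min=49 at 3
  Swap: [3, 47, 49, 96, 76, 72]

After 3 steps: [3, 47, 49, 96, 76, 72]


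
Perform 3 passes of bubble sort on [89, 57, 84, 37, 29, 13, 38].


Initial: [89, 57, 84, 37, 29, 13, 38]
Pass 1: [57, 84, 37, 29, 13, 38, 89] (6 swaps)
Pass 2: [57, 37, 29, 13, 38, 84, 89] (4 swaps)
Pass 3: [37, 29, 13, 38, 57, 84, 89] (4 swaps)

After 3 passes: [37, 29, 13, 38, 57, 84, 89]


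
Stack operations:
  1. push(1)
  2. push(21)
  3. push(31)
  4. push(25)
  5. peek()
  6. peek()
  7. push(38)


push(1) -> [1]
push(21) -> [1, 21]
push(31) -> [1, 21, 31]
push(25) -> [1, 21, 31, 25]
peek()->25
peek()->25
push(38) -> [1, 21, 31, 25, 38]

Final stack: [1, 21, 31, 25, 38]


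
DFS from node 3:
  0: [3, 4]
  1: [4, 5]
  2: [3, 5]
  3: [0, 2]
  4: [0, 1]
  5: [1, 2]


Visit 3, push [2, 0]
Visit 0, push [4]
Visit 4, push [1]
Visit 1, push [5]
Visit 5, push [2]
Visit 2, push []

DFS order: [3, 0, 4, 1, 5, 2]


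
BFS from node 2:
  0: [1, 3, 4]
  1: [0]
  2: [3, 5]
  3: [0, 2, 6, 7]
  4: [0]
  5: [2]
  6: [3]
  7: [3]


Visit 2, enqueue [3, 5]
Visit 3, enqueue [0, 6, 7]
Visit 5, enqueue []
Visit 0, enqueue [1, 4]
Visit 6, enqueue []
Visit 7, enqueue []
Visit 1, enqueue []
Visit 4, enqueue []

BFS order: [2, 3, 5, 0, 6, 7, 1, 4]


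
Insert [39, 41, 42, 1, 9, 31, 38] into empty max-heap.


Insert 39: [39]
Insert 41: [41, 39]
Insert 42: [42, 39, 41]
Insert 1: [42, 39, 41, 1]
Insert 9: [42, 39, 41, 1, 9]
Insert 31: [42, 39, 41, 1, 9, 31]
Insert 38: [42, 39, 41, 1, 9, 31, 38]

Final heap: [42, 39, 41, 1, 9, 31, 38]


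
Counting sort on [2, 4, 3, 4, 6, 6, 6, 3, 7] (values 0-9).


Input: [2, 4, 3, 4, 6, 6, 6, 3, 7]
Counts: [0, 0, 1, 2, 2, 0, 3, 1, 0, 0]

Sorted: [2, 3, 3, 4, 4, 6, 6, 6, 7]


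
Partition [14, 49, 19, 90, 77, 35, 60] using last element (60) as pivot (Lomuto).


Pivot: 60
  14 <= 60: advance i (no swap)
  49 <= 60: advance i (no swap)
  19 <= 60: advance i (no swap)
  35 <= 60: swap -> [14, 49, 19, 35, 77, 90, 60]
Place pivot at 4: [14, 49, 19, 35, 60, 90, 77]

Partitioned: [14, 49, 19, 35, 60, 90, 77]


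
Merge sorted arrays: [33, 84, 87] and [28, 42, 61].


Take 28 from B
Take 33 from A
Take 42 from B
Take 61 from B

Merged: [28, 33, 42, 61, 84, 87]


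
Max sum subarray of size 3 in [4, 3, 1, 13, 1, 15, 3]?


[0:3]: 8
[1:4]: 17
[2:5]: 15
[3:6]: 29
[4:7]: 19

Max: 29 at [3:6]


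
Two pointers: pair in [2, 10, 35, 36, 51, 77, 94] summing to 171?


lo=0(2)+hi=6(94)=96
lo=1(10)+hi=6(94)=104
lo=2(35)+hi=6(94)=129
lo=3(36)+hi=6(94)=130
lo=4(51)+hi=6(94)=145
lo=5(77)+hi=6(94)=171

Yes: 77+94=171


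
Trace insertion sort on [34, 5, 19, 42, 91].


Initial: [34, 5, 19, 42, 91]
Insert 5: [5, 34, 19, 42, 91]
Insert 19: [5, 19, 34, 42, 91]
Insert 42: [5, 19, 34, 42, 91]
Insert 91: [5, 19, 34, 42, 91]

Sorted: [5, 19, 34, 42, 91]


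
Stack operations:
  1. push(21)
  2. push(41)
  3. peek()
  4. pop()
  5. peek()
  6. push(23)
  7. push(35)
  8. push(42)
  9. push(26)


push(21) -> [21]
push(41) -> [21, 41]
peek()->41
pop()->41, [21]
peek()->21
push(23) -> [21, 23]
push(35) -> [21, 23, 35]
push(42) -> [21, 23, 35, 42]
push(26) -> [21, 23, 35, 42, 26]

Final stack: [21, 23, 35, 42, 26]


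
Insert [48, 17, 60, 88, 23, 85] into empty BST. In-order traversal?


Insert 48: root
Insert 17: L from 48
Insert 60: R from 48
Insert 88: R from 48 -> R from 60
Insert 23: L from 48 -> R from 17
Insert 85: R from 48 -> R from 60 -> L from 88

In-order: [17, 23, 48, 60, 85, 88]


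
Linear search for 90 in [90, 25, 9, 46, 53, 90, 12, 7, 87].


i=0: 90==90 found!

Found at 0, 1 comps


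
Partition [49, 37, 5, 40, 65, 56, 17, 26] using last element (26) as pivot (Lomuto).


Pivot: 26
  5 <= 26: swap -> [5, 37, 49, 40, 65, 56, 17, 26]
  17 <= 26: swap -> [5, 17, 49, 40, 65, 56, 37, 26]
Place pivot at 2: [5, 17, 26, 40, 65, 56, 37, 49]

Partitioned: [5, 17, 26, 40, 65, 56, 37, 49]


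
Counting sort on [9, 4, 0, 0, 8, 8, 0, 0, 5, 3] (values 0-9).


Input: [9, 4, 0, 0, 8, 8, 0, 0, 5, 3]
Counts: [4, 0, 0, 1, 1, 1, 0, 0, 2, 1]

Sorted: [0, 0, 0, 0, 3, 4, 5, 8, 8, 9]


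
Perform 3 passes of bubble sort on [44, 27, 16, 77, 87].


Initial: [44, 27, 16, 77, 87]
Pass 1: [27, 16, 44, 77, 87] (2 swaps)
Pass 2: [16, 27, 44, 77, 87] (1 swaps)
Pass 3: [16, 27, 44, 77, 87] (0 swaps)

After 3 passes: [16, 27, 44, 77, 87]


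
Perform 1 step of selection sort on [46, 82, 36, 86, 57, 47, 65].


Initial: [46, 82, 36, 86, 57, 47, 65]
Step 1: min=36 at 2
  Swap: [36, 82, 46, 86, 57, 47, 65]

After 1 step: [36, 82, 46, 86, 57, 47, 65]


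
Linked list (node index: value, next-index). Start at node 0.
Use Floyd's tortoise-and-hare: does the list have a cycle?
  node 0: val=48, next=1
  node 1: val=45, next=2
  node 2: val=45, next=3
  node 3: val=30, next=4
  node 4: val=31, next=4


Floyd's tortoise (slow, +1) and hare (fast, +2):
  init: slow=0, fast=0
  step 1: slow=1, fast=2
  step 2: slow=2, fast=4
  step 3: slow=3, fast=4
  step 4: slow=4, fast=4
  slow == fast at node 4: cycle detected

Cycle: yes


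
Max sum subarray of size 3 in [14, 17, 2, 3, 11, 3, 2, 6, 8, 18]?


[0:3]: 33
[1:4]: 22
[2:5]: 16
[3:6]: 17
[4:7]: 16
[5:8]: 11
[6:9]: 16
[7:10]: 32

Max: 33 at [0:3]


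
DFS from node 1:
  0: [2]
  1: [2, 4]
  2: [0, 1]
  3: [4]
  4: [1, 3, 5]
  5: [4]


Visit 1, push [4, 2]
Visit 2, push [0]
Visit 0, push []
Visit 4, push [5, 3]
Visit 3, push []
Visit 5, push []

DFS order: [1, 2, 0, 4, 3, 5]


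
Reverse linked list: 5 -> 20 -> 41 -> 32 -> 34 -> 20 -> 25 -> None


Step 1: curr=5, set curr.next=prev(None) | reversed so far: 5
Step 2: curr=20, set curr.next=prev(5) | reversed so far: 20 -> 5
Step 3: curr=41, set curr.next=prev(20) | reversed so far: 41 -> 20 -> 5
Step 4: curr=32, set curr.next=prev(41) | reversed so far: 32 -> 41 -> 20 -> 5
Step 5: curr=34, set curr.next=prev(32) | reversed so far: 34 -> 32 -> 41 -> 20 -> 5
Step 6: curr=20, set curr.next=prev(34) | reversed so far: 20 -> 34 -> 32 -> 41 -> 20 -> 5
Step 7: curr=25, set curr.next=prev(20) | reversed so far: 25 -> 20 -> 34 -> 32 -> 41 -> 20 -> 5

25 -> 20 -> 34 -> 32 -> 41 -> 20 -> 5 -> None


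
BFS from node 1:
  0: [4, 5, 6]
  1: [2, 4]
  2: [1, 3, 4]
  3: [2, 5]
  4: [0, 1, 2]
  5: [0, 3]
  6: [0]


Visit 1, enqueue [2, 4]
Visit 2, enqueue [3]
Visit 4, enqueue [0]
Visit 3, enqueue [5]
Visit 0, enqueue [6]
Visit 5, enqueue []
Visit 6, enqueue []

BFS order: [1, 2, 4, 3, 0, 5, 6]


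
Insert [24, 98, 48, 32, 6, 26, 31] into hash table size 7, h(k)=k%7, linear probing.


Insert 24: h=3 -> slot 3
Insert 98: h=0 -> slot 0
Insert 48: h=6 -> slot 6
Insert 32: h=4 -> slot 4
Insert 6: h=6, 2 probes -> slot 1
Insert 26: h=5 -> slot 5
Insert 31: h=3, 6 probes -> slot 2

Table: [98, 6, 31, 24, 32, 26, 48]


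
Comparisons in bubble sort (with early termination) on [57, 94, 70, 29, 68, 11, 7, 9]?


Algorithm: bubble sort (with early termination)
Input: [57, 94, 70, 29, 68, 11, 7, 9]
Sorted: [7, 9, 11, 29, 57, 68, 70, 94]

28


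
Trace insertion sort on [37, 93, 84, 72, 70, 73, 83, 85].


Initial: [37, 93, 84, 72, 70, 73, 83, 85]
Insert 93: [37, 93, 84, 72, 70, 73, 83, 85]
Insert 84: [37, 84, 93, 72, 70, 73, 83, 85]
Insert 72: [37, 72, 84, 93, 70, 73, 83, 85]
Insert 70: [37, 70, 72, 84, 93, 73, 83, 85]
Insert 73: [37, 70, 72, 73, 84, 93, 83, 85]
Insert 83: [37, 70, 72, 73, 83, 84, 93, 85]
Insert 85: [37, 70, 72, 73, 83, 84, 85, 93]

Sorted: [37, 70, 72, 73, 83, 84, 85, 93]


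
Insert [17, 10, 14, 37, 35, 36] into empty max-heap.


Insert 17: [17]
Insert 10: [17, 10]
Insert 14: [17, 10, 14]
Insert 37: [37, 17, 14, 10]
Insert 35: [37, 35, 14, 10, 17]
Insert 36: [37, 35, 36, 10, 17, 14]

Final heap: [37, 35, 36, 10, 17, 14]


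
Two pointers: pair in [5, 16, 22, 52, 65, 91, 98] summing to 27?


lo=0(5)+hi=6(98)=103
lo=0(5)+hi=5(91)=96
lo=0(5)+hi=4(65)=70
lo=0(5)+hi=3(52)=57
lo=0(5)+hi=2(22)=27

Yes: 5+22=27


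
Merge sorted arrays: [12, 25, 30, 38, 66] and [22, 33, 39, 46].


Take 12 from A
Take 22 from B
Take 25 from A
Take 30 from A
Take 33 from B
Take 38 from A
Take 39 from B
Take 46 from B

Merged: [12, 22, 25, 30, 33, 38, 39, 46, 66]


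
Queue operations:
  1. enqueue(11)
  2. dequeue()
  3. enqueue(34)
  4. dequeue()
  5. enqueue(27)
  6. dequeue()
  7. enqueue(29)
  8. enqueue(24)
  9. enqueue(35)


enqueue(11) -> [11]
dequeue()->11, []
enqueue(34) -> [34]
dequeue()->34, []
enqueue(27) -> [27]
dequeue()->27, []
enqueue(29) -> [29]
enqueue(24) -> [29, 24]
enqueue(35) -> [29, 24, 35]

Final queue: [29, 24, 35]


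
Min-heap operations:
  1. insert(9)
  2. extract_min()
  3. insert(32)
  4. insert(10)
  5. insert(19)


insert(9) -> [9]
extract_min()->9, []
insert(32) -> [32]
insert(10) -> [10, 32]
insert(19) -> [10, 32, 19]

Final heap: [10, 32, 19]


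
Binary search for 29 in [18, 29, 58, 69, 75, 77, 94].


Step 1: lo=0, hi=6, mid=3, val=69
Step 2: lo=0, hi=2, mid=1, val=29

Found at index 1


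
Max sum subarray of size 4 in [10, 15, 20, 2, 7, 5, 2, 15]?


[0:4]: 47
[1:5]: 44
[2:6]: 34
[3:7]: 16
[4:8]: 29

Max: 47 at [0:4]


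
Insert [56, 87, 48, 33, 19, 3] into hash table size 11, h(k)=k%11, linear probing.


Insert 56: h=1 -> slot 1
Insert 87: h=10 -> slot 10
Insert 48: h=4 -> slot 4
Insert 33: h=0 -> slot 0
Insert 19: h=8 -> slot 8
Insert 3: h=3 -> slot 3

Table: [33, 56, None, 3, 48, None, None, None, 19, None, 87]


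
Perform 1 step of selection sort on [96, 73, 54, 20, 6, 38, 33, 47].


Initial: [96, 73, 54, 20, 6, 38, 33, 47]
Step 1: min=6 at 4
  Swap: [6, 73, 54, 20, 96, 38, 33, 47]

After 1 step: [6, 73, 54, 20, 96, 38, 33, 47]


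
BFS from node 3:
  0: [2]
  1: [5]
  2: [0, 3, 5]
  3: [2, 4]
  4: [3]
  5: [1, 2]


Visit 3, enqueue [2, 4]
Visit 2, enqueue [0, 5]
Visit 4, enqueue []
Visit 0, enqueue []
Visit 5, enqueue [1]
Visit 1, enqueue []

BFS order: [3, 2, 4, 0, 5, 1]


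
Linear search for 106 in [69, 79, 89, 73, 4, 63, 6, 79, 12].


i=0: 69!=106
i=1: 79!=106
i=2: 89!=106
i=3: 73!=106
i=4: 4!=106
i=5: 63!=106
i=6: 6!=106
i=7: 79!=106
i=8: 12!=106

Not found, 9 comps


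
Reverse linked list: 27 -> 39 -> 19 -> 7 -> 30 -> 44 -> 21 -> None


Step 1: curr=27, set curr.next=prev(None) | reversed so far: 27
Step 2: curr=39, set curr.next=prev(27) | reversed so far: 39 -> 27
Step 3: curr=19, set curr.next=prev(39) | reversed so far: 19 -> 39 -> 27
Step 4: curr=7, set curr.next=prev(19) | reversed so far: 7 -> 19 -> 39 -> 27
Step 5: curr=30, set curr.next=prev(7) | reversed so far: 30 -> 7 -> 19 -> 39 -> 27
Step 6: curr=44, set curr.next=prev(30) | reversed so far: 44 -> 30 -> 7 -> 19 -> 39 -> 27
Step 7: curr=21, set curr.next=prev(44) | reversed so far: 21 -> 44 -> 30 -> 7 -> 19 -> 39 -> 27

21 -> 44 -> 30 -> 7 -> 19 -> 39 -> 27 -> None


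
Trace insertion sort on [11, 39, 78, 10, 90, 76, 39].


Initial: [11, 39, 78, 10, 90, 76, 39]
Insert 39: [11, 39, 78, 10, 90, 76, 39]
Insert 78: [11, 39, 78, 10, 90, 76, 39]
Insert 10: [10, 11, 39, 78, 90, 76, 39]
Insert 90: [10, 11, 39, 78, 90, 76, 39]
Insert 76: [10, 11, 39, 76, 78, 90, 39]
Insert 39: [10, 11, 39, 39, 76, 78, 90]

Sorted: [10, 11, 39, 39, 76, 78, 90]


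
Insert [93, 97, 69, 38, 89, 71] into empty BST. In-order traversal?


Insert 93: root
Insert 97: R from 93
Insert 69: L from 93
Insert 38: L from 93 -> L from 69
Insert 89: L from 93 -> R from 69
Insert 71: L from 93 -> R from 69 -> L from 89

In-order: [38, 69, 71, 89, 93, 97]


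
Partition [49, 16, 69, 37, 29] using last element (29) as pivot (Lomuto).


Pivot: 29
  16 <= 29: swap -> [16, 49, 69, 37, 29]
Place pivot at 1: [16, 29, 69, 37, 49]

Partitioned: [16, 29, 69, 37, 49]


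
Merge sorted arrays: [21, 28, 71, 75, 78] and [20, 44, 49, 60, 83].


Take 20 from B
Take 21 from A
Take 28 from A
Take 44 from B
Take 49 from B
Take 60 from B
Take 71 from A
Take 75 from A
Take 78 from A

Merged: [20, 21, 28, 44, 49, 60, 71, 75, 78, 83]


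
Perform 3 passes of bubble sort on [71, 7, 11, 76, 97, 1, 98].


Initial: [71, 7, 11, 76, 97, 1, 98]
Pass 1: [7, 11, 71, 76, 1, 97, 98] (3 swaps)
Pass 2: [7, 11, 71, 1, 76, 97, 98] (1 swaps)
Pass 3: [7, 11, 1, 71, 76, 97, 98] (1 swaps)

After 3 passes: [7, 11, 1, 71, 76, 97, 98]


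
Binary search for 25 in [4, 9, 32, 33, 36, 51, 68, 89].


Step 1: lo=0, hi=7, mid=3, val=33
Step 2: lo=0, hi=2, mid=1, val=9
Step 3: lo=2, hi=2, mid=2, val=32

Not found


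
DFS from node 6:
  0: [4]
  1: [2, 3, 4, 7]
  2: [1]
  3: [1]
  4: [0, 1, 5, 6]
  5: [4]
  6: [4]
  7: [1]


Visit 6, push [4]
Visit 4, push [5, 1, 0]
Visit 0, push []
Visit 1, push [7, 3, 2]
Visit 2, push []
Visit 3, push []
Visit 7, push []
Visit 5, push []

DFS order: [6, 4, 0, 1, 2, 3, 7, 5]


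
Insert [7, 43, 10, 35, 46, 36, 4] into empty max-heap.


Insert 7: [7]
Insert 43: [43, 7]
Insert 10: [43, 7, 10]
Insert 35: [43, 35, 10, 7]
Insert 46: [46, 43, 10, 7, 35]
Insert 36: [46, 43, 36, 7, 35, 10]
Insert 4: [46, 43, 36, 7, 35, 10, 4]

Final heap: [46, 43, 36, 7, 35, 10, 4]


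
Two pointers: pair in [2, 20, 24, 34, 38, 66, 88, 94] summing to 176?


lo=0(2)+hi=7(94)=96
lo=1(20)+hi=7(94)=114
lo=2(24)+hi=7(94)=118
lo=3(34)+hi=7(94)=128
lo=4(38)+hi=7(94)=132
lo=5(66)+hi=7(94)=160
lo=6(88)+hi=7(94)=182

No pair found


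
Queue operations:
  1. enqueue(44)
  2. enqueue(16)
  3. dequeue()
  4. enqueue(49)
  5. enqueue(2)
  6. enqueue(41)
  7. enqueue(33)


enqueue(44) -> [44]
enqueue(16) -> [44, 16]
dequeue()->44, [16]
enqueue(49) -> [16, 49]
enqueue(2) -> [16, 49, 2]
enqueue(41) -> [16, 49, 2, 41]
enqueue(33) -> [16, 49, 2, 41, 33]

Final queue: [16, 49, 2, 41, 33]


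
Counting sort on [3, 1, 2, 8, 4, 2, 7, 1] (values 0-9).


Input: [3, 1, 2, 8, 4, 2, 7, 1]
Counts: [0, 2, 2, 1, 1, 0, 0, 1, 1, 0]

Sorted: [1, 1, 2, 2, 3, 4, 7, 8]


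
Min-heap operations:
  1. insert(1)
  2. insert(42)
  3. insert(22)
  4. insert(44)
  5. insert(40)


insert(1) -> [1]
insert(42) -> [1, 42]
insert(22) -> [1, 42, 22]
insert(44) -> [1, 42, 22, 44]
insert(40) -> [1, 40, 22, 44, 42]

Final heap: [1, 40, 22, 44, 42]


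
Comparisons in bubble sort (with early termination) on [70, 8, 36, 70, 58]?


Algorithm: bubble sort (with early termination)
Input: [70, 8, 36, 70, 58]
Sorted: [8, 36, 58, 70, 70]

9


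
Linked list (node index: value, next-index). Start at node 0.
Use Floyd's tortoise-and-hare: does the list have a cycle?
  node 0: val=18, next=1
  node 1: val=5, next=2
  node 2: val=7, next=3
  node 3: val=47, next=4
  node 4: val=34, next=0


Floyd's tortoise (slow, +1) and hare (fast, +2):
  init: slow=0, fast=0
  step 1: slow=1, fast=2
  step 2: slow=2, fast=4
  step 3: slow=3, fast=1
  step 4: slow=4, fast=3
  step 5: slow=0, fast=0
  slow == fast at node 0: cycle detected

Cycle: yes


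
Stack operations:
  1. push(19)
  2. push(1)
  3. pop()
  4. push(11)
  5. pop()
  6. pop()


push(19) -> [19]
push(1) -> [19, 1]
pop()->1, [19]
push(11) -> [19, 11]
pop()->11, [19]
pop()->19, []

Final stack: []


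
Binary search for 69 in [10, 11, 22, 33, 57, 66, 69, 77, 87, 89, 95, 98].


Step 1: lo=0, hi=11, mid=5, val=66
Step 2: lo=6, hi=11, mid=8, val=87
Step 3: lo=6, hi=7, mid=6, val=69

Found at index 6


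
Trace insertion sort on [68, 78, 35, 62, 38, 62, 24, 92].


Initial: [68, 78, 35, 62, 38, 62, 24, 92]
Insert 78: [68, 78, 35, 62, 38, 62, 24, 92]
Insert 35: [35, 68, 78, 62, 38, 62, 24, 92]
Insert 62: [35, 62, 68, 78, 38, 62, 24, 92]
Insert 38: [35, 38, 62, 68, 78, 62, 24, 92]
Insert 62: [35, 38, 62, 62, 68, 78, 24, 92]
Insert 24: [24, 35, 38, 62, 62, 68, 78, 92]
Insert 92: [24, 35, 38, 62, 62, 68, 78, 92]

Sorted: [24, 35, 38, 62, 62, 68, 78, 92]


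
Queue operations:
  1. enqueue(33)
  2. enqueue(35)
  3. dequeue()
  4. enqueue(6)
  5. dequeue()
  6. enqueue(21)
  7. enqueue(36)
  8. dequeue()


enqueue(33) -> [33]
enqueue(35) -> [33, 35]
dequeue()->33, [35]
enqueue(6) -> [35, 6]
dequeue()->35, [6]
enqueue(21) -> [6, 21]
enqueue(36) -> [6, 21, 36]
dequeue()->6, [21, 36]

Final queue: [21, 36]


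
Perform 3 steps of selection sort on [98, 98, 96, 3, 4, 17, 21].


Initial: [98, 98, 96, 3, 4, 17, 21]
Step 1: min=3 at 3
  Swap: [3, 98, 96, 98, 4, 17, 21]
Step 2: min=4 at 4
  Swap: [3, 4, 96, 98, 98, 17, 21]
Step 3: min=17 at 5
  Swap: [3, 4, 17, 98, 98, 96, 21]

After 3 steps: [3, 4, 17, 98, 98, 96, 21]


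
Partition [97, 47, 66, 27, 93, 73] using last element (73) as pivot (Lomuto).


Pivot: 73
  47 <= 73: swap -> [47, 97, 66, 27, 93, 73]
  66 <= 73: swap -> [47, 66, 97, 27, 93, 73]
  27 <= 73: swap -> [47, 66, 27, 97, 93, 73]
Place pivot at 3: [47, 66, 27, 73, 93, 97]

Partitioned: [47, 66, 27, 73, 93, 97]


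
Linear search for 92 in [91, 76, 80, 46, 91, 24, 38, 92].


i=0: 91!=92
i=1: 76!=92
i=2: 80!=92
i=3: 46!=92
i=4: 91!=92
i=5: 24!=92
i=6: 38!=92
i=7: 92==92 found!

Found at 7, 8 comps


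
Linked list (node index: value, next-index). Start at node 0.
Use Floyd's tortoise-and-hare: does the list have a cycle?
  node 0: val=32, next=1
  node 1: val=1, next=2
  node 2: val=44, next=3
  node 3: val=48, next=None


Floyd's tortoise (slow, +1) and hare (fast, +2):
  init: slow=0, fast=0
  step 1: slow=1, fast=2
  step 2: fast 2->3->None, no cycle

Cycle: no


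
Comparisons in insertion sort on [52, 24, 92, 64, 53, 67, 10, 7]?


Algorithm: insertion sort
Input: [52, 24, 92, 64, 53, 67, 10, 7]
Sorted: [7, 10, 24, 52, 53, 64, 67, 92]

22


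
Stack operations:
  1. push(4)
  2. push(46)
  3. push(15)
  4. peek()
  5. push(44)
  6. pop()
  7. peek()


push(4) -> [4]
push(46) -> [4, 46]
push(15) -> [4, 46, 15]
peek()->15
push(44) -> [4, 46, 15, 44]
pop()->44, [4, 46, 15]
peek()->15

Final stack: [4, 46, 15]


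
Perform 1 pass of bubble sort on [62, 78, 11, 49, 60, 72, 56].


Initial: [62, 78, 11, 49, 60, 72, 56]
Pass 1: [62, 11, 49, 60, 72, 56, 78] (5 swaps)

After 1 pass: [62, 11, 49, 60, 72, 56, 78]


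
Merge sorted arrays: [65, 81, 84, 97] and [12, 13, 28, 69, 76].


Take 12 from B
Take 13 from B
Take 28 from B
Take 65 from A
Take 69 from B
Take 76 from B

Merged: [12, 13, 28, 65, 69, 76, 81, 84, 97]


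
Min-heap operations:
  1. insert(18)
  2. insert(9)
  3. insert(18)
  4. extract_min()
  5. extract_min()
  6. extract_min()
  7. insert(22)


insert(18) -> [18]
insert(9) -> [9, 18]
insert(18) -> [9, 18, 18]
extract_min()->9, [18, 18]
extract_min()->18, [18]
extract_min()->18, []
insert(22) -> [22]

Final heap: [22]


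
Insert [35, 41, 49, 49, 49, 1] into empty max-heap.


Insert 35: [35]
Insert 41: [41, 35]
Insert 49: [49, 35, 41]
Insert 49: [49, 49, 41, 35]
Insert 49: [49, 49, 41, 35, 49]
Insert 1: [49, 49, 41, 35, 49, 1]

Final heap: [49, 49, 41, 35, 49, 1]


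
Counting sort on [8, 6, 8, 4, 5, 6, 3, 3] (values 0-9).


Input: [8, 6, 8, 4, 5, 6, 3, 3]
Counts: [0, 0, 0, 2, 1, 1, 2, 0, 2, 0]

Sorted: [3, 3, 4, 5, 6, 6, 8, 8]


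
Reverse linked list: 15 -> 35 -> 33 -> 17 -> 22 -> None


Step 1: curr=15, set curr.next=prev(None) | reversed so far: 15
Step 2: curr=35, set curr.next=prev(15) | reversed so far: 35 -> 15
Step 3: curr=33, set curr.next=prev(35) | reversed so far: 33 -> 35 -> 15
Step 4: curr=17, set curr.next=prev(33) | reversed so far: 17 -> 33 -> 35 -> 15
Step 5: curr=22, set curr.next=prev(17) | reversed so far: 22 -> 17 -> 33 -> 35 -> 15

22 -> 17 -> 33 -> 35 -> 15 -> None


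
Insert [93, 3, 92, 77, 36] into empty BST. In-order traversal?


Insert 93: root
Insert 3: L from 93
Insert 92: L from 93 -> R from 3
Insert 77: L from 93 -> R from 3 -> L from 92
Insert 36: L from 93 -> R from 3 -> L from 92 -> L from 77

In-order: [3, 36, 77, 92, 93]


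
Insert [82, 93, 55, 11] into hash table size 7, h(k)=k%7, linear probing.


Insert 82: h=5 -> slot 5
Insert 93: h=2 -> slot 2
Insert 55: h=6 -> slot 6
Insert 11: h=4 -> slot 4

Table: [None, None, 93, None, 11, 82, 55]


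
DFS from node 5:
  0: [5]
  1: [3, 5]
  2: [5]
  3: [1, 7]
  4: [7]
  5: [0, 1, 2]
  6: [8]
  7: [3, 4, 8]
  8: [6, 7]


Visit 5, push [2, 1, 0]
Visit 0, push []
Visit 1, push [3]
Visit 3, push [7]
Visit 7, push [8, 4]
Visit 4, push []
Visit 8, push [6]
Visit 6, push []
Visit 2, push []

DFS order: [5, 0, 1, 3, 7, 4, 8, 6, 2]


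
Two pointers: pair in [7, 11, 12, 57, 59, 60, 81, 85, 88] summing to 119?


lo=0(7)+hi=8(88)=95
lo=1(11)+hi=8(88)=99
lo=2(12)+hi=8(88)=100
lo=3(57)+hi=8(88)=145
lo=3(57)+hi=7(85)=142
lo=3(57)+hi=6(81)=138
lo=3(57)+hi=5(60)=117
lo=4(59)+hi=5(60)=119

Yes: 59+60=119


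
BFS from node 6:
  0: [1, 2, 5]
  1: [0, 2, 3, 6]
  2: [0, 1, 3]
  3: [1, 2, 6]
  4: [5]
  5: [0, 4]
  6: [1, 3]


Visit 6, enqueue [1, 3]
Visit 1, enqueue [0, 2]
Visit 3, enqueue []
Visit 0, enqueue [5]
Visit 2, enqueue []
Visit 5, enqueue [4]
Visit 4, enqueue []

BFS order: [6, 1, 3, 0, 2, 5, 4]


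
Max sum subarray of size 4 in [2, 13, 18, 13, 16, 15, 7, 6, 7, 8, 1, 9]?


[0:4]: 46
[1:5]: 60
[2:6]: 62
[3:7]: 51
[4:8]: 44
[5:9]: 35
[6:10]: 28
[7:11]: 22
[8:12]: 25

Max: 62 at [2:6]


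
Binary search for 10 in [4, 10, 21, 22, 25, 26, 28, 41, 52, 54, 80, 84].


Step 1: lo=0, hi=11, mid=5, val=26
Step 2: lo=0, hi=4, mid=2, val=21
Step 3: lo=0, hi=1, mid=0, val=4
Step 4: lo=1, hi=1, mid=1, val=10

Found at index 1


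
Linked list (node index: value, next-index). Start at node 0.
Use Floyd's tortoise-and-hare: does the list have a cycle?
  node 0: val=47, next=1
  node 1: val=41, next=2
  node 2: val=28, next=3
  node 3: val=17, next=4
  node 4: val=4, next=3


Floyd's tortoise (slow, +1) and hare (fast, +2):
  init: slow=0, fast=0
  step 1: slow=1, fast=2
  step 2: slow=2, fast=4
  step 3: slow=3, fast=4
  step 4: slow=4, fast=4
  slow == fast at node 4: cycle detected

Cycle: yes


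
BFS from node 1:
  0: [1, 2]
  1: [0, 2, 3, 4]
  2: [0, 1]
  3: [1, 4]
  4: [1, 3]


Visit 1, enqueue [0, 2, 3, 4]
Visit 0, enqueue []
Visit 2, enqueue []
Visit 3, enqueue []
Visit 4, enqueue []

BFS order: [1, 0, 2, 3, 4]


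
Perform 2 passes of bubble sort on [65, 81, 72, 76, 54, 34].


Initial: [65, 81, 72, 76, 54, 34]
Pass 1: [65, 72, 76, 54, 34, 81] (4 swaps)
Pass 2: [65, 72, 54, 34, 76, 81] (2 swaps)

After 2 passes: [65, 72, 54, 34, 76, 81]


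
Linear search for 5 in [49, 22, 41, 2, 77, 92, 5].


i=0: 49!=5
i=1: 22!=5
i=2: 41!=5
i=3: 2!=5
i=4: 77!=5
i=5: 92!=5
i=6: 5==5 found!

Found at 6, 7 comps


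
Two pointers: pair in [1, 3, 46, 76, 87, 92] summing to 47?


lo=0(1)+hi=5(92)=93
lo=0(1)+hi=4(87)=88
lo=0(1)+hi=3(76)=77
lo=0(1)+hi=2(46)=47

Yes: 1+46=47
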